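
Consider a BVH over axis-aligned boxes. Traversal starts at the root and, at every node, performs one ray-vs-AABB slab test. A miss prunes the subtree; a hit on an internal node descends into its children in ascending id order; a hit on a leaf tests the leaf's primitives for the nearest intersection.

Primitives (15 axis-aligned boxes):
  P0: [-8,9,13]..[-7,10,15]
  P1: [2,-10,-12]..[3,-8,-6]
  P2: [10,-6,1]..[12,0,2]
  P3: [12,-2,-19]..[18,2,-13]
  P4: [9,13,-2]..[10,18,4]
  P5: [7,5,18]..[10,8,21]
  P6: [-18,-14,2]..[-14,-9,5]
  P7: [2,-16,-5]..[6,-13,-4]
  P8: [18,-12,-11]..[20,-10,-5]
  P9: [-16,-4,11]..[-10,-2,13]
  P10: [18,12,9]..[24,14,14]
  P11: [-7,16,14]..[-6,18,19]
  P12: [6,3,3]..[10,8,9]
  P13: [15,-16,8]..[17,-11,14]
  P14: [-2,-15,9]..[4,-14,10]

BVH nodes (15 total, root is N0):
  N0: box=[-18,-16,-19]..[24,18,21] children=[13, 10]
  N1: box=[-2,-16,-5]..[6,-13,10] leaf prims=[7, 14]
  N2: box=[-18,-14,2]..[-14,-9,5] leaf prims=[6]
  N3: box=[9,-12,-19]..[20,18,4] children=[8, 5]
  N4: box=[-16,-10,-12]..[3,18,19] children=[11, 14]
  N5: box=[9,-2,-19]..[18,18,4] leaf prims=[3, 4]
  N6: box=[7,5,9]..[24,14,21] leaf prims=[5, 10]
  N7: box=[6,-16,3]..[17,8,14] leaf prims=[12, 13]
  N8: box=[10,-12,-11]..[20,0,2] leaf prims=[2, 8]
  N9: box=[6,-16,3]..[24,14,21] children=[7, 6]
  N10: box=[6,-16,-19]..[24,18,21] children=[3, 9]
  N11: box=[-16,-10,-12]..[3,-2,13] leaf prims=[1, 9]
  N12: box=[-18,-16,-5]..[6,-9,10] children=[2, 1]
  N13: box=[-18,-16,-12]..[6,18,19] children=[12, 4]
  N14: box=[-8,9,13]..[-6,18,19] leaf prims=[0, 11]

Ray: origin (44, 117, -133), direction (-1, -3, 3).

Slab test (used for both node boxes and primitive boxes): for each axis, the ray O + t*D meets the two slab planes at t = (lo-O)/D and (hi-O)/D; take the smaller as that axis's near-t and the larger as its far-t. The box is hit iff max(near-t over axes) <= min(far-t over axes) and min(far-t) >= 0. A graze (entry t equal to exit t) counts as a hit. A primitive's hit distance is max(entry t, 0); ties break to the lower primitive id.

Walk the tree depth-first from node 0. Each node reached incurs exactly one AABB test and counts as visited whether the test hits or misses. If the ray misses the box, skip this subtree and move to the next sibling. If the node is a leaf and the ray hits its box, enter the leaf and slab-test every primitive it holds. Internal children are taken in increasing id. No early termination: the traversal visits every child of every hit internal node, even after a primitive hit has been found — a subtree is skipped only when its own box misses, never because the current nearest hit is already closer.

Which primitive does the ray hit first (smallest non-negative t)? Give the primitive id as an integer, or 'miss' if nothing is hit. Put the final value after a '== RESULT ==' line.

Traverse from the root:
N0 x:[20,62] y:[33,133/3] z:[38,154/3] -> hit [38,133/3], descend [10, 13]
  N10 x:[20,38] y:[33,133/3] z:[38,154/3] -> hit [38,38], descend [3, 9]
    N3 x:[24,35] y:[33,43] z:[38,137/3] -> miss, prune
    N9 x:[20,38] y:[103/3,133/3] z:[136/3,154/3] -> miss, prune
  N13 x:[38,62] y:[33,133/3] z:[121/3,152/3] -> hit [121/3,133/3], descend [4, 12]
    N4 x:[41,60] y:[33,127/3] z:[121/3,152/3] -> hit [41,127/3], descend [11, 14]
      N11 x:[41,60] y:[119/3,127/3] z:[121/3,146/3] -> hit [41,127/3] leaf, test {P1@t=125/3, P9(miss)}
      N14 x:[50,52] y:[33,36] z:[146/3,152/3] -> miss, prune
    N12 x:[38,62] y:[42,133/3] z:[128/3,143/3] -> hit [128/3,133/3], descend [1, 2]
      N1 x:[38,46] y:[130/3,133/3] z:[128/3,143/3] -> hit [130/3,133/3] leaf, test {P7(miss), P14(miss)}
      N2 x:[58,62] y:[42,131/3] z:[45,46] -> miss, prune

Visited [0, 10, 3, 9, 13, 4, 11, 14, 12, 1, 2]. Tests: 11 box, 2 leaf. Nearest: P1.

== RESULT ==
1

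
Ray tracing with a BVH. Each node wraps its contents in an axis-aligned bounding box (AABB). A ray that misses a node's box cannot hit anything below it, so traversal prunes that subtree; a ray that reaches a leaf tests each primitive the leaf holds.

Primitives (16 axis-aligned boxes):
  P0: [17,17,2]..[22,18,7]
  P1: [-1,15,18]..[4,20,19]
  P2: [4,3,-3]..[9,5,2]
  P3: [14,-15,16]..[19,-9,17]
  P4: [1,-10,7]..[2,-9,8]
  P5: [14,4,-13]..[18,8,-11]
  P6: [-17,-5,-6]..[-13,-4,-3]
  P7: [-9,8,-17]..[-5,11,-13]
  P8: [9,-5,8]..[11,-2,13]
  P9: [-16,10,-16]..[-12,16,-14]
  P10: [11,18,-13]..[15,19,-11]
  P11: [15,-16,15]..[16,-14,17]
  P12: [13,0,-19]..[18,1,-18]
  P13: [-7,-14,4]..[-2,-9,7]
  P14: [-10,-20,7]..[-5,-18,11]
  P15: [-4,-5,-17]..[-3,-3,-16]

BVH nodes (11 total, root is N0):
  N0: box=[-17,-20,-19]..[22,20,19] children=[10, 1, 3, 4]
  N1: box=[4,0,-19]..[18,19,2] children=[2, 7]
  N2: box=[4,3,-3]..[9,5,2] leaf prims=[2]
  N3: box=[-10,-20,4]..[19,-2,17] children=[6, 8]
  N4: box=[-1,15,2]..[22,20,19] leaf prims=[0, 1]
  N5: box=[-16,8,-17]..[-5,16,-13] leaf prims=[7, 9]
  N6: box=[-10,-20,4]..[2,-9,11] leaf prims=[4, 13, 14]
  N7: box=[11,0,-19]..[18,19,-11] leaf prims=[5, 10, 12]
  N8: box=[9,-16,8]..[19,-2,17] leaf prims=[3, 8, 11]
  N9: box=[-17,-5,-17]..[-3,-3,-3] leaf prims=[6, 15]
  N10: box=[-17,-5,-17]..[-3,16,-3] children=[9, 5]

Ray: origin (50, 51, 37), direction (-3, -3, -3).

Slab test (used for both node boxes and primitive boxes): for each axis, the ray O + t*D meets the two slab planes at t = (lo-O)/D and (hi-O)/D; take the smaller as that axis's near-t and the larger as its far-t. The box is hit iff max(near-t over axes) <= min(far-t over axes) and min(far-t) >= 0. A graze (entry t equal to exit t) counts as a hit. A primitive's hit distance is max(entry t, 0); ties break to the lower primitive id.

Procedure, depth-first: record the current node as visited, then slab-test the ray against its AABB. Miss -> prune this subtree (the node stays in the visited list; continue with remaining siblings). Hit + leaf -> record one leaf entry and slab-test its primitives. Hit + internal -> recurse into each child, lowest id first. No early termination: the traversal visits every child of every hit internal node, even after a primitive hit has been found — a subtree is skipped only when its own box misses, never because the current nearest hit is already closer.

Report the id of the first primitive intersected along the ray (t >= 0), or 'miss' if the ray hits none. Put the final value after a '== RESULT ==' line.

Traverse from the root:
N0 x:[28/3,67/3] y:[31/3,71/3] z:[6,56/3] -> hit [31/3,56/3], descend [1, 3, 4, 10]
  N1 x:[32/3,46/3] y:[32/3,17] z:[35/3,56/3] -> hit [35/3,46/3], descend [2, 7]
    N2 x:[41/3,46/3] y:[46/3,16] z:[35/3,40/3] -> miss, prune
    N7 x:[32/3,13] y:[32/3,17] z:[16,56/3] -> miss, prune
  N3 x:[31/3,20] y:[53/3,71/3] z:[20/3,11] -> miss, prune
  N4 x:[28/3,17] y:[31/3,12] z:[6,35/3] -> hit [31/3,35/3] leaf, test {P0@t=11, P1(miss)}
  N10 x:[53/3,67/3] y:[35/3,56/3] z:[40/3,18] -> hit [53/3,18], descend [5, 9]
    N5 x:[55/3,22] y:[35/3,43/3] z:[50/3,18] -> miss, prune
    N9 x:[53/3,67/3] y:[18,56/3] z:[40/3,18] -> hit [18,18] leaf, test {P6(miss), P15@t=18}

Summary -> nodes [0, 1, 2, 7, 3, 4, 10, 5, 9]; box-tests=9; leaf-entries=2; first=P0

== RESULT ==
0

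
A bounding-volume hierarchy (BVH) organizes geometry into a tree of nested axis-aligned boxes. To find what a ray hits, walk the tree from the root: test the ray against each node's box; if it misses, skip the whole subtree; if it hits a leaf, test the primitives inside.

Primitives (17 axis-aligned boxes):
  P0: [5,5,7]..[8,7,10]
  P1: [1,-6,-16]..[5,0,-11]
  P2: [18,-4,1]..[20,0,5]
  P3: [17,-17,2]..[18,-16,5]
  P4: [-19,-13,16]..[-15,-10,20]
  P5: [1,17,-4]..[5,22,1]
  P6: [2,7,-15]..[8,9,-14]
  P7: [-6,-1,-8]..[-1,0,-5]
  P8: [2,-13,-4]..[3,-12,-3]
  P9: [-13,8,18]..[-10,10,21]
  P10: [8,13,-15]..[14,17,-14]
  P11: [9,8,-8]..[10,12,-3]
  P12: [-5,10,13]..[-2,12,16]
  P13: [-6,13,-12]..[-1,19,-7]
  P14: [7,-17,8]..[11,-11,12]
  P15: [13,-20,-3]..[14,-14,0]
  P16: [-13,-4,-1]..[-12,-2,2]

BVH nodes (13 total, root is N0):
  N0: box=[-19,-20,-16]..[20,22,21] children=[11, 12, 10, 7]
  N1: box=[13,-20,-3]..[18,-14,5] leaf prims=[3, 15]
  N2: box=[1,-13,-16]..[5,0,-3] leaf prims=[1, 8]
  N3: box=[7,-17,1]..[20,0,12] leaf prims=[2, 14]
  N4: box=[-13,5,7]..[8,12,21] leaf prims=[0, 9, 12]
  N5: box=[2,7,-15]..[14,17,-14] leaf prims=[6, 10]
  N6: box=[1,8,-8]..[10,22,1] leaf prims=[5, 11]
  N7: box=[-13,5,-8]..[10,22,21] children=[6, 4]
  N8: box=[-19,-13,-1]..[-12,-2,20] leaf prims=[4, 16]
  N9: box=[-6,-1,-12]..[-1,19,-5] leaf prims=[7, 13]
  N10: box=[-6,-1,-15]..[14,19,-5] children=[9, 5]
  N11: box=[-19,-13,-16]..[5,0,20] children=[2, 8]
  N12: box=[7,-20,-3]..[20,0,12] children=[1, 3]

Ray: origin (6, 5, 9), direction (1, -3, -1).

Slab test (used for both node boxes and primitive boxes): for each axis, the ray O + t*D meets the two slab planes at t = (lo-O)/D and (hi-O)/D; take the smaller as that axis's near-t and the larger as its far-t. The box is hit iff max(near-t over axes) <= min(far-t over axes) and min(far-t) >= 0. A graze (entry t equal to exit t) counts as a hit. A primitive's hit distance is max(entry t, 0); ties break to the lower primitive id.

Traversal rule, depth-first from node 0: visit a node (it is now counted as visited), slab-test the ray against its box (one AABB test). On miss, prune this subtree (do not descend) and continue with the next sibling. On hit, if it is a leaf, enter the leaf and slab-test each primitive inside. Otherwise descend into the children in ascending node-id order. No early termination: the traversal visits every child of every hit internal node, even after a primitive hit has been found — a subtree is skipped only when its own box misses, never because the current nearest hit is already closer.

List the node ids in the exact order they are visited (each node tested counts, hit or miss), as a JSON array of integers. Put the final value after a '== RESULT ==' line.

Walk:
N0 x:[-25,14] y:[-17/3,25/3] z:[-12,25] -> hit [-17/3,25/3], descend [7, 10, 11, 12]
  N7 x:[-19,4] y:[-17/3,0] z:[-12,17] -> hit [-17/3,0], descend [4, 6]
    N4 x:[-19,2] y:[-7/3,0] z:[-12,2] -> hit [-7/3,0] leaf, test {P0@t=0, P9(miss), P12(miss)}
    N6 x:[-5,4] y:[-17/3,-1] z:[8,17] -> miss, prune
  N10 x:[-12,8] y:[-14/3,2] z:[14,24] -> miss, prune
  N11 x:[-25,-1] y:[5/3,6] z:[-11,25] -> miss, prune
  N12 x:[1,14] y:[5/3,25/3] z:[-3,12] -> hit [5/3,25/3], descend [1, 3]
    N1 x:[7,12] y:[19/3,25/3] z:[4,12] -> hit [7,25/3] leaf, test {P3(miss), P15(miss)}
    N3 x:[1,14] y:[5/3,22/3] z:[-3,8] -> hit [5/3,22/3] leaf, test {P2(miss), P14(miss)}

order=[0, 7, 4, 6, 10, 11, 12, 1, 3]  |boxes|=9  |leaves|=3  hit=P0

== RESULT ==
[0, 7, 4, 6, 10, 11, 12, 1, 3]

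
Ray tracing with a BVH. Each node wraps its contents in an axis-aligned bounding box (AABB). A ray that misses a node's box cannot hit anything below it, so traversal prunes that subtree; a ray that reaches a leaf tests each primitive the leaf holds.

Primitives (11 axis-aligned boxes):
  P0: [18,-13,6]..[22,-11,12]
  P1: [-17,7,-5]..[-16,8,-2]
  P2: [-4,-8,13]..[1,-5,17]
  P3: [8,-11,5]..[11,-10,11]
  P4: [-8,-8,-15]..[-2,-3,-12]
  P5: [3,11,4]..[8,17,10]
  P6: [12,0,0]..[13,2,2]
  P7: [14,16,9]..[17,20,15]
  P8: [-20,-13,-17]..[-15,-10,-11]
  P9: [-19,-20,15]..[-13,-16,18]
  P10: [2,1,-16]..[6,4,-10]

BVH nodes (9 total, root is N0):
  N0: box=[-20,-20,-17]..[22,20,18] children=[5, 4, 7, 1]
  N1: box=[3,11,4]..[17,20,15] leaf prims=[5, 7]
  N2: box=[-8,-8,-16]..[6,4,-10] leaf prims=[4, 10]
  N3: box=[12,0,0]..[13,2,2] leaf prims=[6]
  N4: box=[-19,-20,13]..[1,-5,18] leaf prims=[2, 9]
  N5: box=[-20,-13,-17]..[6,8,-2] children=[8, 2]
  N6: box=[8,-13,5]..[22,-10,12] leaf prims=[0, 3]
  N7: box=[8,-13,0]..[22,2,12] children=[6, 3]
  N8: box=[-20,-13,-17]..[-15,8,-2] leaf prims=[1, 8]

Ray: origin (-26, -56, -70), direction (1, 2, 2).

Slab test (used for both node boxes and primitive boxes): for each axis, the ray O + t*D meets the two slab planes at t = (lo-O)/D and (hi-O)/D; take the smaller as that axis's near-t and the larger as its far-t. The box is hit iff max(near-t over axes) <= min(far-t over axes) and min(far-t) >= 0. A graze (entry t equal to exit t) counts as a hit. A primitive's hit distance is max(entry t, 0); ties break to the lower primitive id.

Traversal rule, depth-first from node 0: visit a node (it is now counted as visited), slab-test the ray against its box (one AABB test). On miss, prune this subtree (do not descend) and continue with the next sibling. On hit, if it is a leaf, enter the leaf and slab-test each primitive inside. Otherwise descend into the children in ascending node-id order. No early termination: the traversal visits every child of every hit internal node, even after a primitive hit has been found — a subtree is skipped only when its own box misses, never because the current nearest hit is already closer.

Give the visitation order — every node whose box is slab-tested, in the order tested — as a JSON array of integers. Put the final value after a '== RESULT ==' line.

Trace the traversal:
N0 x:[6,48] y:[18,38] z:[53/2,44] -> hit [53/2,38], descend [1, 4, 5, 7]
  N1 x:[29,43] y:[67/2,38] z:[37,85/2] -> hit [37,38] leaf, test {P5(miss), P7(miss)}
  N4 x:[7,27] y:[18,51/2] z:[83/2,44] -> miss, prune
  N5 x:[6,32] y:[43/2,32] z:[53/2,34] -> hit [53/2,32], descend [2, 8]
    N2 x:[18,32] y:[24,30] z:[27,30] -> hit [27,30] leaf, test {P4(miss), P10@t=57/2}
    N8 x:[6,11] y:[43/2,32] z:[53/2,34] -> miss, prune
  N7 x:[34,48] y:[43/2,29] z:[35,41] -> miss, prune

7 AABB tests over nodes [0, 1, 4, 5, 2, 8, 7]; 2 leaves entered; closest P10.

== RESULT ==
[0, 1, 4, 5, 2, 8, 7]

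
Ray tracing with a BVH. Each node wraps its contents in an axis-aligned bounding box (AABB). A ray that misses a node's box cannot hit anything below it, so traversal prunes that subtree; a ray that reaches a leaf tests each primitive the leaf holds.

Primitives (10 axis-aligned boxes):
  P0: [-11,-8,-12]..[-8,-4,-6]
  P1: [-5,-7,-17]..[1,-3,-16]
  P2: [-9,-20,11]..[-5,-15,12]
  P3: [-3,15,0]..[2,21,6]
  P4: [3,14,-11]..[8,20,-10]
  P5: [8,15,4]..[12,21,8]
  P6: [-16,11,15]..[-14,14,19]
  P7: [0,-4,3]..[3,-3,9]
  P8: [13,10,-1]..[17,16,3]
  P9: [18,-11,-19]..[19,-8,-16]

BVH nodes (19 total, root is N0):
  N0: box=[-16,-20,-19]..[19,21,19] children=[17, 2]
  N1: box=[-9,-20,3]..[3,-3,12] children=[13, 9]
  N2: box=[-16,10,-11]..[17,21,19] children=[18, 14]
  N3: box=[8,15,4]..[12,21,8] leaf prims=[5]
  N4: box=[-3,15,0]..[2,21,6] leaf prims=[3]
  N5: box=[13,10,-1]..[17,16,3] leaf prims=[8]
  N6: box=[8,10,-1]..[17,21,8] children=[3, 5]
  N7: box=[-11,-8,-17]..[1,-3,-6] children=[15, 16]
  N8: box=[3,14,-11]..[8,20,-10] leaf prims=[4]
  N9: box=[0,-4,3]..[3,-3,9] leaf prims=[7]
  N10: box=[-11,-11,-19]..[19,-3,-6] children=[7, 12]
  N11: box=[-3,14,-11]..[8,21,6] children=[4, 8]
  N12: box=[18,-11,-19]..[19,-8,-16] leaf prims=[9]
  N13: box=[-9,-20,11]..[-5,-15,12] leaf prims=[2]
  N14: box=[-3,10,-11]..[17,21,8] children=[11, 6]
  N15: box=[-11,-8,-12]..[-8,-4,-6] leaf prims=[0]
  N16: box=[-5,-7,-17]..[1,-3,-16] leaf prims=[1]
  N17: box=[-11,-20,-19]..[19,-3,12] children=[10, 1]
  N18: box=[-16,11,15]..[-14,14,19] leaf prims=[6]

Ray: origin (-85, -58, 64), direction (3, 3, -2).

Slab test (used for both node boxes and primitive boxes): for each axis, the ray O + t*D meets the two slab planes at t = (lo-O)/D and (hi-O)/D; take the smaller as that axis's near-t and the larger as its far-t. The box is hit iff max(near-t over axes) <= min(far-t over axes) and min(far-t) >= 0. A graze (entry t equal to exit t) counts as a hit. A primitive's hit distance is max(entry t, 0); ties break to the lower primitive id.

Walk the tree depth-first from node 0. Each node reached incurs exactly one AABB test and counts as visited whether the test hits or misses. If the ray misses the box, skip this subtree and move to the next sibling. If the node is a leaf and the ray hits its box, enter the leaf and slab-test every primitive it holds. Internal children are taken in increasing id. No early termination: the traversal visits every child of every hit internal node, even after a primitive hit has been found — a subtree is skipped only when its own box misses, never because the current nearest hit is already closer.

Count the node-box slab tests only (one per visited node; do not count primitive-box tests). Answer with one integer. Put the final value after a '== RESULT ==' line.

Walk:
N0 x:[23,104/3] y:[38/3,79/3] z:[45/2,83/2] -> hit [23,79/3], descend [2, 17]
  N2 x:[23,34] y:[68/3,79/3] z:[45/2,75/2] -> hit [23,79/3], descend [14, 18]
    N14 x:[82/3,34] y:[68/3,79/3] z:[28,75/2] -> miss, prune
    N18 x:[23,71/3] y:[23,24] z:[45/2,49/2] -> hit [23,71/3] leaf, test {P6@t=23}
  N17 x:[74/3,104/3] y:[38/3,55/3] z:[26,83/2] -> miss, prune

Summary -> nodes [0, 2, 14, 18, 17]; box-tests=5; leaf-entries=1; first=P6

== RESULT ==
5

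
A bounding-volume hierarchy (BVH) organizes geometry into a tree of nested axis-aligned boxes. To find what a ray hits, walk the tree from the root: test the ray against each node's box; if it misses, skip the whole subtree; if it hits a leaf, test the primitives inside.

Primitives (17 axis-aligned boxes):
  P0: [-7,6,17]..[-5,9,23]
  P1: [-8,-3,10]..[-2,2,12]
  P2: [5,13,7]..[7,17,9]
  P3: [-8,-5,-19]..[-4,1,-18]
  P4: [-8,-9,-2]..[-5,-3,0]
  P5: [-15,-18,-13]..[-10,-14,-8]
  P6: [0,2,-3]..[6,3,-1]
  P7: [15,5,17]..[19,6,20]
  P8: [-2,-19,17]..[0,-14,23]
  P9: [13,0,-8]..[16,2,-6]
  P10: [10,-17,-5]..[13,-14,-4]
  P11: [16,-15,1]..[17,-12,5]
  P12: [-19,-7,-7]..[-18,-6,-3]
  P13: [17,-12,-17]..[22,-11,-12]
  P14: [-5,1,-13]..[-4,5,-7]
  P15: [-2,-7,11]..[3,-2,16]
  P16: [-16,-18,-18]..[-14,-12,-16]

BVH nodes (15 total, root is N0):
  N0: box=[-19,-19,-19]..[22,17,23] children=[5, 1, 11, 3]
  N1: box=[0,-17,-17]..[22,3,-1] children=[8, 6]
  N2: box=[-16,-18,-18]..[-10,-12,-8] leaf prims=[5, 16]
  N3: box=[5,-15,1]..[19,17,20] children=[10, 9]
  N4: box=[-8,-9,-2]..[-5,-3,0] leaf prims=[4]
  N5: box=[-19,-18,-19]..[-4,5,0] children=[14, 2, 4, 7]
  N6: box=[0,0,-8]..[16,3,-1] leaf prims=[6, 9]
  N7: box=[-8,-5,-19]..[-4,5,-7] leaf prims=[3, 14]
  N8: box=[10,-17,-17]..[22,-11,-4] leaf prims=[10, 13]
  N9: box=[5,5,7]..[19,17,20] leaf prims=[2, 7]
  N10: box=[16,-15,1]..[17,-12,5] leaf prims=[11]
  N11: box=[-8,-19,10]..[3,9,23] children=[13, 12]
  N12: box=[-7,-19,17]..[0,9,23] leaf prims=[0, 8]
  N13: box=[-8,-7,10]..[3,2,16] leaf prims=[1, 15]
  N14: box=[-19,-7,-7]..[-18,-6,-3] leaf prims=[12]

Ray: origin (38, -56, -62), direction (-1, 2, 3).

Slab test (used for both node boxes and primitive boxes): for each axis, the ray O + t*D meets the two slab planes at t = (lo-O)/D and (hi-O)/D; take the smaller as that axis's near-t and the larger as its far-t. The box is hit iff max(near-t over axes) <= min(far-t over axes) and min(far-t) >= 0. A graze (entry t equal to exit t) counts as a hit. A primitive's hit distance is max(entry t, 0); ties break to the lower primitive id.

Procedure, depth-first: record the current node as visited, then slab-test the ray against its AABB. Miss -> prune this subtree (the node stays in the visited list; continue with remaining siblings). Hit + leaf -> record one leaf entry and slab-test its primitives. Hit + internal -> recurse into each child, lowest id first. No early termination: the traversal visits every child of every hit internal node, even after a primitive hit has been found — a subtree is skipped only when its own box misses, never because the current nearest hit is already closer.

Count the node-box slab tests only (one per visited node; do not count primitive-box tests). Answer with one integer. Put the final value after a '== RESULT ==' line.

Walk:
N0 x:[16,57] y:[37/2,73/2] z:[43/3,85/3] -> hit [37/2,85/3], descend [1, 3, 5, 11]
  N1 x:[16,38] y:[39/2,59/2] z:[15,61/3] -> hit [39/2,61/3], descend [6, 8]
    N6 x:[22,38] y:[28,59/2] z:[18,61/3] -> miss, prune
    N8 x:[16,28] y:[39/2,45/2] z:[15,58/3] -> miss, prune
  N3 x:[19,33] y:[41/2,73/2] z:[21,82/3] -> hit [21,82/3], descend [9, 10]
    N9 x:[19,33] y:[61/2,73/2] z:[23,82/3] -> miss, prune
    N10 x:[21,22] y:[41/2,22] z:[21,67/3] -> hit [21,22] leaf, test {P11@t=21}
  N5 x:[42,57] y:[19,61/2] z:[43/3,62/3] -> miss, prune
  N11 x:[35,46] y:[37/2,65/2] z:[24,85/3] -> miss, prune

Visited [0, 1, 6, 8, 3, 9, 10, 5, 11]. Tests: 9 box, 1 leaf. Nearest: P11.

== RESULT ==
9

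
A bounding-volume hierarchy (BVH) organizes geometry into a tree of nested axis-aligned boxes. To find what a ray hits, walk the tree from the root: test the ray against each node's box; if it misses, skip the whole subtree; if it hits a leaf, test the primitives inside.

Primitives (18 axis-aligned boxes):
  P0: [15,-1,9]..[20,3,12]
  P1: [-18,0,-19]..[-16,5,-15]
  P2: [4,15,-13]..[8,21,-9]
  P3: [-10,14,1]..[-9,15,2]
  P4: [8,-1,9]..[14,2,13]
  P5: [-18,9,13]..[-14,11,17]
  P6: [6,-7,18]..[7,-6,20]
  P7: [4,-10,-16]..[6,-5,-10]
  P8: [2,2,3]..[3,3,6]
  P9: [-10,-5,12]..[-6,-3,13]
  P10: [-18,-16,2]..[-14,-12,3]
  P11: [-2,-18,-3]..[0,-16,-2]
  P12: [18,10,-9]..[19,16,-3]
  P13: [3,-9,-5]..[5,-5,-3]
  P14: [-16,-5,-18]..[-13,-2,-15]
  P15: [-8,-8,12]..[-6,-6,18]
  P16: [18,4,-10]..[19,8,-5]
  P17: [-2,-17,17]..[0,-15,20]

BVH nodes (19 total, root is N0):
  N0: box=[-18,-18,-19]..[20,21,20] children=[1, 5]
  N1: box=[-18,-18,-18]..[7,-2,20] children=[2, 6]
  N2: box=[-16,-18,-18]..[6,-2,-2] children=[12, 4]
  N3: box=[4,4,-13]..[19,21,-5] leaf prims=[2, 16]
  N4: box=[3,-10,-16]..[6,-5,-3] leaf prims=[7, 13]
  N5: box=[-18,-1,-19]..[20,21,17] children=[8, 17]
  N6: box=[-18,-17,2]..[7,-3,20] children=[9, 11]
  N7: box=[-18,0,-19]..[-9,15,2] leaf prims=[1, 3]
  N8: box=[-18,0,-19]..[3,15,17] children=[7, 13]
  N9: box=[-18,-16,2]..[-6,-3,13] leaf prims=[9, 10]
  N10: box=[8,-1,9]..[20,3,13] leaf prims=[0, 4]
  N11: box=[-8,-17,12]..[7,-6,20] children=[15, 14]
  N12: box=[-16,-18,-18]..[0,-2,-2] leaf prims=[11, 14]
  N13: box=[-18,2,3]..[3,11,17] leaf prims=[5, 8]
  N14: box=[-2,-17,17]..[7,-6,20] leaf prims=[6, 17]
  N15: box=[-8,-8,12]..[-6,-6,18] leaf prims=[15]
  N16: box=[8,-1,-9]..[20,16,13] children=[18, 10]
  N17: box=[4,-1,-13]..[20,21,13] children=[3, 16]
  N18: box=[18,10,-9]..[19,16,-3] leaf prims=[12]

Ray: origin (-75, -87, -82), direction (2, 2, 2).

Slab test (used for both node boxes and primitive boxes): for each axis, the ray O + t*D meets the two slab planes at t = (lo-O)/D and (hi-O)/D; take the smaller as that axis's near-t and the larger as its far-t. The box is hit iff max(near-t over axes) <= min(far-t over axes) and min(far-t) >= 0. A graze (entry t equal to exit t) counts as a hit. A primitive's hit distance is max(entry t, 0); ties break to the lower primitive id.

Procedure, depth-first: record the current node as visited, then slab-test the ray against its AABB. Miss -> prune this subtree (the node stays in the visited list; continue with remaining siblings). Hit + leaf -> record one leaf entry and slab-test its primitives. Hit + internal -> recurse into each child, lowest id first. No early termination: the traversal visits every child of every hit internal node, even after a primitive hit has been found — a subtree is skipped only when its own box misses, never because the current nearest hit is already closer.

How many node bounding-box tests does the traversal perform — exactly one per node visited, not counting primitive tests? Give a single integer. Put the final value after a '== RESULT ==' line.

Walk:
N0 x:[57/2,95/2] y:[69/2,54] z:[63/2,51] -> hit [69/2,95/2], descend [1, 5]
  N1 x:[57/2,41] y:[69/2,85/2] z:[32,51] -> hit [69/2,41], descend [2, 6]
    N2 x:[59/2,81/2] y:[69/2,85/2] z:[32,40] -> hit [69/2,40], descend [4, 12]
      N4 x:[39,81/2] y:[77/2,41] z:[33,79/2] -> hit [39,79/2] leaf, test {P7(miss), P13@t=39}
      N12 x:[59/2,75/2] y:[69/2,85/2] z:[32,40] -> hit [69/2,75/2] leaf, test {P11(miss), P14(miss)}
    N6 x:[57/2,41] y:[35,42] z:[42,51] -> miss, prune
  N5 x:[57/2,95/2] y:[43,54] z:[63/2,99/2] -> hit [43,95/2], descend [8, 17]
    N8 x:[57/2,39] y:[87/2,51] z:[63/2,99/2] -> miss, prune
    N17 x:[79/2,95/2] y:[43,54] z:[69/2,95/2] -> hit [43,95/2], descend [3, 16]
      N3 x:[79/2,47] y:[91/2,54] z:[69/2,77/2] -> miss, prune
      N16 x:[83/2,95/2] y:[43,103/2] z:[73/2,95/2] -> hit [43,95/2], descend [10, 18]
        N10 x:[83/2,95/2] y:[43,45] z:[91/2,95/2] -> miss, prune
        N18 x:[93/2,47] y:[97/2,103/2] z:[73/2,79/2] -> miss, prune

order=[0, 1, 2, 4, 12, 6, 5, 8, 17, 3, 16, 10, 18]  |boxes|=13  |leaves|=2  hit=P13

== RESULT ==
13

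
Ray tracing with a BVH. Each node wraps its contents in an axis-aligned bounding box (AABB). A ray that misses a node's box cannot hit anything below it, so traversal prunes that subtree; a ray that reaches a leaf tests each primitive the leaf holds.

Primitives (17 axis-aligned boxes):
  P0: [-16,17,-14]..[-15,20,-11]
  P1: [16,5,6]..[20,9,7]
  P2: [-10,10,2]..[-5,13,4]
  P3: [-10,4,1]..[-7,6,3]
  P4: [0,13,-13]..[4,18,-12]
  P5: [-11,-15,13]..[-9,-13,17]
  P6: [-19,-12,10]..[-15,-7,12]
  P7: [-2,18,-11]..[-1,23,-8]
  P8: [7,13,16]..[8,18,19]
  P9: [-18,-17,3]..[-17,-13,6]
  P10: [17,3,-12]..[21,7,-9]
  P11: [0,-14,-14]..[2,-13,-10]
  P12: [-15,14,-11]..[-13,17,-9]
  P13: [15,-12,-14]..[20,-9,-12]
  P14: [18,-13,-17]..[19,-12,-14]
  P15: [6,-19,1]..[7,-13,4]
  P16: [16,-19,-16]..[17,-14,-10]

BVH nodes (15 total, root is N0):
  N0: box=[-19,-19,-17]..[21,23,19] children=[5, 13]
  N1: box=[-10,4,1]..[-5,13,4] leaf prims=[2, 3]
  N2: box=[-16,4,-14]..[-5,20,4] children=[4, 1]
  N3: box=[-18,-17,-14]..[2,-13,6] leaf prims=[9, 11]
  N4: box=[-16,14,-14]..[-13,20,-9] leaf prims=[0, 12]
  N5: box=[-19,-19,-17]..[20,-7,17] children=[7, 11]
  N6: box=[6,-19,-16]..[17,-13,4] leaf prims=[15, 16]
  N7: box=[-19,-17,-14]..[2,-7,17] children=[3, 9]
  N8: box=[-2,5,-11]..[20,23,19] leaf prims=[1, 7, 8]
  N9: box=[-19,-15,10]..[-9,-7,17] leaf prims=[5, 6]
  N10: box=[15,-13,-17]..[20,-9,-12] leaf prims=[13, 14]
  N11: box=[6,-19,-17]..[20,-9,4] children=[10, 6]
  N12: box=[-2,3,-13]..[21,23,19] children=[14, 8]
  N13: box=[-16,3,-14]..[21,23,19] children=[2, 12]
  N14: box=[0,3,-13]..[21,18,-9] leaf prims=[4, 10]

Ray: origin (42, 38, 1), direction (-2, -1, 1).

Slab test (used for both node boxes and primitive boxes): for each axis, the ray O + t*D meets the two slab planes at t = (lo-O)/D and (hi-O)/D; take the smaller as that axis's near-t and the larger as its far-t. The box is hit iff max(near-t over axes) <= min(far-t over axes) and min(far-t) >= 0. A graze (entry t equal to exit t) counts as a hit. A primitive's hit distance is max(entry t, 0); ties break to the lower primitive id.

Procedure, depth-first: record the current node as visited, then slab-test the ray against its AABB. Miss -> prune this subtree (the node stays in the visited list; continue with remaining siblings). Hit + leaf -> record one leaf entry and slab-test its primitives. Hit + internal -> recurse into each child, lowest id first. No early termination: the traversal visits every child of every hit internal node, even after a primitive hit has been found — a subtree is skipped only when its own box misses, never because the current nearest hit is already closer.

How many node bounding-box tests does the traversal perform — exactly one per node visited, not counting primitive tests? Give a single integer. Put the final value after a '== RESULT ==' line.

Trace the traversal:
N0 x:[21/2,61/2] y:[15,57] z:[-18,18] -> hit [15,18], descend [5, 13]
  N5 x:[11,61/2] y:[45,57] z:[-18,16] -> miss, prune
  N13 x:[21/2,29] y:[15,35] z:[-15,18] -> hit [15,18], descend [2, 12]
    N2 x:[47/2,29] y:[18,34] z:[-15,3] -> miss, prune
    N12 x:[21/2,22] y:[15,35] z:[-14,18] -> hit [15,18], descend [8, 14]
      N8 x:[11,22] y:[15,33] z:[-12,18] -> hit [15,18] leaf, test {P1(miss), P7(miss), P8(miss)}
      N14 x:[21/2,21] y:[20,35] z:[-14,-10] -> miss, prune

Visited [0, 5, 13, 2, 12, 8, 14]. Tests: 7 box, 1 leaf. Nearest: miss.

== RESULT ==
7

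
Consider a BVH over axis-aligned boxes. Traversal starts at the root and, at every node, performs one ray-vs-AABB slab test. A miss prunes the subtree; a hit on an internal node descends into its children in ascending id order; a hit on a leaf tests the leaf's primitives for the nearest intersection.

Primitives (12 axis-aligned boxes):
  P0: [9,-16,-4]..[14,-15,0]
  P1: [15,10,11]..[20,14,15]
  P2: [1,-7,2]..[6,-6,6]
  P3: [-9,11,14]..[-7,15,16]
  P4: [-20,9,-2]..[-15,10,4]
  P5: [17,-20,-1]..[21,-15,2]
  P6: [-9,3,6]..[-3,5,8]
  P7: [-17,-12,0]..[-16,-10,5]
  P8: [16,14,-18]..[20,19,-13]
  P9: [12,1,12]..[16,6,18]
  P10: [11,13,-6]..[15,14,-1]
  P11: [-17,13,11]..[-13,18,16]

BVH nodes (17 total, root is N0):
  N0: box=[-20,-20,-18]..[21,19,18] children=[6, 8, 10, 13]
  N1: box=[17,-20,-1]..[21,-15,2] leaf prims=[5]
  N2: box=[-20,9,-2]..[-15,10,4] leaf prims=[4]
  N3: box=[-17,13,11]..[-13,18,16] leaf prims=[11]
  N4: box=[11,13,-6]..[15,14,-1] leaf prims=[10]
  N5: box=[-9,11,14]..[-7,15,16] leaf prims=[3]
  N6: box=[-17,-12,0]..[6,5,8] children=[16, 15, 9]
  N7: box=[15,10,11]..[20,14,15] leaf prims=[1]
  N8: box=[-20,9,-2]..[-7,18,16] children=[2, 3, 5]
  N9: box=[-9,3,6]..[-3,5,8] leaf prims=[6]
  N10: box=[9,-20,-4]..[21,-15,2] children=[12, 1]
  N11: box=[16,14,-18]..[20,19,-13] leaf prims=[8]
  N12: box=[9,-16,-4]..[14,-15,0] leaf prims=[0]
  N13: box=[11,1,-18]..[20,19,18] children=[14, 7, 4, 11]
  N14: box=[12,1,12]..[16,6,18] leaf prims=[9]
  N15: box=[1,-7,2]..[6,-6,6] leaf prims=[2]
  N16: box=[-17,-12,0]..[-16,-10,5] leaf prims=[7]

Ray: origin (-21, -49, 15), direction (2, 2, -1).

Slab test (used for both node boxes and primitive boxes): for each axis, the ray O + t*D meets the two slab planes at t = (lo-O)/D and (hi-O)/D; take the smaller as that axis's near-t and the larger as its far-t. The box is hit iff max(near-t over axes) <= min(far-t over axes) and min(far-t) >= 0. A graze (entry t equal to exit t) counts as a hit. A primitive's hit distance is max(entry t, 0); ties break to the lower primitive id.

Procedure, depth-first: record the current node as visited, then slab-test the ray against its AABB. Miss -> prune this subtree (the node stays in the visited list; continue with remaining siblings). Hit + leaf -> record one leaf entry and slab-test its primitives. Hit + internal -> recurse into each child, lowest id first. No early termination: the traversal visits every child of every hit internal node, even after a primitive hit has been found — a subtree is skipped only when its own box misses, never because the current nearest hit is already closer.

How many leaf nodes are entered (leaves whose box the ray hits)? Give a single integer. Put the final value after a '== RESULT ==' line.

Walk:
N0 x:[1/2,21] y:[29/2,34] z:[-3,33] -> hit [29/2,21], descend [6, 8, 10, 13]
  N6 x:[2,27/2] y:[37/2,27] z:[7,15] -> miss, prune
  N8 x:[1/2,7] y:[29,67/2] z:[-1,17] -> miss, prune
  N10 x:[15,21] y:[29/2,17] z:[13,19] -> hit [15,17], descend [1, 12]
    N1 x:[19,21] y:[29/2,17] z:[13,16] -> miss, prune
    N12 x:[15,35/2] y:[33/2,17] z:[15,19] -> hit [33/2,17] leaf, test {P0@t=33/2}
  N13 x:[16,41/2] y:[25,34] z:[-3,33] -> miss, prune

order=[0, 6, 8, 10, 1, 12, 13]  |boxes|=7  |leaves|=1  hit=P0

== RESULT ==
1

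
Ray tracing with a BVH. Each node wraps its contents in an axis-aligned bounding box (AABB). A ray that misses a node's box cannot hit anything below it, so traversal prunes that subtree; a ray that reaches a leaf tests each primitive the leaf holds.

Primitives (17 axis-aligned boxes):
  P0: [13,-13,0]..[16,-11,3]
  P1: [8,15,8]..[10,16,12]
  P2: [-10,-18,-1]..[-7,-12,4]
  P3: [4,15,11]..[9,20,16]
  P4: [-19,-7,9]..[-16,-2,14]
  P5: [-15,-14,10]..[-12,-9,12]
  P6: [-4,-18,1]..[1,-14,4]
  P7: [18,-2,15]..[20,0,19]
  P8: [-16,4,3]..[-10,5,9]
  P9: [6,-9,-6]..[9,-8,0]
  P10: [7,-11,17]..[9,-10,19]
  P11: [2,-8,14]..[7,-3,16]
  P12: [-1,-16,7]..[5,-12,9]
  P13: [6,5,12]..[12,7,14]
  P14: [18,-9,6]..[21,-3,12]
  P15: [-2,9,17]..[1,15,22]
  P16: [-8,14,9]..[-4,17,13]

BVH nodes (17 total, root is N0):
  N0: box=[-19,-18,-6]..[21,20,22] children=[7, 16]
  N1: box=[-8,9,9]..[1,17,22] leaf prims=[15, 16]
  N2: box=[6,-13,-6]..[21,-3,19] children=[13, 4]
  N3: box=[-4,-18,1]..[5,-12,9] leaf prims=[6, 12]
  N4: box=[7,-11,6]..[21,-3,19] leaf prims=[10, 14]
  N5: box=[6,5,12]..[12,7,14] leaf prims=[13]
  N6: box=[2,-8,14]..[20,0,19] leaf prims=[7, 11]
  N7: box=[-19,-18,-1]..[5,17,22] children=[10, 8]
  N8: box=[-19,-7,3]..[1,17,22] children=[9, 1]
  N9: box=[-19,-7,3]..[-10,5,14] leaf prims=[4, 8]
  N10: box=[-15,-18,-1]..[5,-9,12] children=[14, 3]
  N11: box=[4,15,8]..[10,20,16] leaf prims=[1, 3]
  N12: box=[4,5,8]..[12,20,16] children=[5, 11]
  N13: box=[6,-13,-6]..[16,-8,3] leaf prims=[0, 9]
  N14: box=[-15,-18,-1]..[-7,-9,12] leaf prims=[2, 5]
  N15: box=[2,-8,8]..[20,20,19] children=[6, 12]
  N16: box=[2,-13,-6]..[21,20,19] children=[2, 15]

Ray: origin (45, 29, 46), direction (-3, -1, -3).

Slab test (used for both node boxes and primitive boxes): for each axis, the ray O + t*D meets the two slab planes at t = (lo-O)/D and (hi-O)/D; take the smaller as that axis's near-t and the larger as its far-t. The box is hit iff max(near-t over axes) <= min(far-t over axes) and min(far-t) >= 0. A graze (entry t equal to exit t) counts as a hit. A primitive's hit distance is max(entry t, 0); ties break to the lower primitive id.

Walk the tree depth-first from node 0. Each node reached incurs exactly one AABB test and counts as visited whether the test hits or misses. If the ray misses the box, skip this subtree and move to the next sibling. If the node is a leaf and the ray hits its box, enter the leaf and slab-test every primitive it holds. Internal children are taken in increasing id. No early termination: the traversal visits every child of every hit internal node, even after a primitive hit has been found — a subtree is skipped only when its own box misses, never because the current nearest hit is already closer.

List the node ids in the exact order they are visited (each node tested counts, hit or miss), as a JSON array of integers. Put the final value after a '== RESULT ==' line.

Walk:
N0 x:[8,64/3] y:[9,47] z:[8,52/3] -> hit [9,52/3], descend [7, 16]
  N7 x:[40/3,64/3] y:[12,47] z:[8,47/3] -> hit [40/3,47/3], descend [8, 10]
    N8 x:[44/3,64/3] y:[12,36] z:[8,43/3] -> miss, prune
    N10 x:[40/3,20] y:[38,47] z:[34/3,47/3] -> miss, prune
  N16 x:[8,43/3] y:[9,42] z:[9,52/3] -> hit [9,43/3], descend [2, 15]
    N2 x:[8,13] y:[32,42] z:[9,52/3] -> miss, prune
    N15 x:[25/3,43/3] y:[9,37] z:[9,38/3] -> hit [9,38/3], descend [6, 12]
      N6 x:[25/3,43/3] y:[29,37] z:[9,32/3] -> miss, prune
      N12 x:[11,41/3] y:[9,24] z:[10,38/3] -> hit [11,38/3], descend [5, 11]
        N5 x:[11,13] y:[22,24] z:[32/3,34/3] -> miss, prune
        N11 x:[35/3,41/3] y:[9,14] z:[10,38/3] -> hit [35/3,38/3] leaf, test {P1(miss), P3(miss)}

Visited [0, 7, 8, 10, 16, 2, 15, 6, 12, 5, 11]. Tests: 11 box, 1 leaf. Nearest: miss.

== RESULT ==
[0, 7, 8, 10, 16, 2, 15, 6, 12, 5, 11]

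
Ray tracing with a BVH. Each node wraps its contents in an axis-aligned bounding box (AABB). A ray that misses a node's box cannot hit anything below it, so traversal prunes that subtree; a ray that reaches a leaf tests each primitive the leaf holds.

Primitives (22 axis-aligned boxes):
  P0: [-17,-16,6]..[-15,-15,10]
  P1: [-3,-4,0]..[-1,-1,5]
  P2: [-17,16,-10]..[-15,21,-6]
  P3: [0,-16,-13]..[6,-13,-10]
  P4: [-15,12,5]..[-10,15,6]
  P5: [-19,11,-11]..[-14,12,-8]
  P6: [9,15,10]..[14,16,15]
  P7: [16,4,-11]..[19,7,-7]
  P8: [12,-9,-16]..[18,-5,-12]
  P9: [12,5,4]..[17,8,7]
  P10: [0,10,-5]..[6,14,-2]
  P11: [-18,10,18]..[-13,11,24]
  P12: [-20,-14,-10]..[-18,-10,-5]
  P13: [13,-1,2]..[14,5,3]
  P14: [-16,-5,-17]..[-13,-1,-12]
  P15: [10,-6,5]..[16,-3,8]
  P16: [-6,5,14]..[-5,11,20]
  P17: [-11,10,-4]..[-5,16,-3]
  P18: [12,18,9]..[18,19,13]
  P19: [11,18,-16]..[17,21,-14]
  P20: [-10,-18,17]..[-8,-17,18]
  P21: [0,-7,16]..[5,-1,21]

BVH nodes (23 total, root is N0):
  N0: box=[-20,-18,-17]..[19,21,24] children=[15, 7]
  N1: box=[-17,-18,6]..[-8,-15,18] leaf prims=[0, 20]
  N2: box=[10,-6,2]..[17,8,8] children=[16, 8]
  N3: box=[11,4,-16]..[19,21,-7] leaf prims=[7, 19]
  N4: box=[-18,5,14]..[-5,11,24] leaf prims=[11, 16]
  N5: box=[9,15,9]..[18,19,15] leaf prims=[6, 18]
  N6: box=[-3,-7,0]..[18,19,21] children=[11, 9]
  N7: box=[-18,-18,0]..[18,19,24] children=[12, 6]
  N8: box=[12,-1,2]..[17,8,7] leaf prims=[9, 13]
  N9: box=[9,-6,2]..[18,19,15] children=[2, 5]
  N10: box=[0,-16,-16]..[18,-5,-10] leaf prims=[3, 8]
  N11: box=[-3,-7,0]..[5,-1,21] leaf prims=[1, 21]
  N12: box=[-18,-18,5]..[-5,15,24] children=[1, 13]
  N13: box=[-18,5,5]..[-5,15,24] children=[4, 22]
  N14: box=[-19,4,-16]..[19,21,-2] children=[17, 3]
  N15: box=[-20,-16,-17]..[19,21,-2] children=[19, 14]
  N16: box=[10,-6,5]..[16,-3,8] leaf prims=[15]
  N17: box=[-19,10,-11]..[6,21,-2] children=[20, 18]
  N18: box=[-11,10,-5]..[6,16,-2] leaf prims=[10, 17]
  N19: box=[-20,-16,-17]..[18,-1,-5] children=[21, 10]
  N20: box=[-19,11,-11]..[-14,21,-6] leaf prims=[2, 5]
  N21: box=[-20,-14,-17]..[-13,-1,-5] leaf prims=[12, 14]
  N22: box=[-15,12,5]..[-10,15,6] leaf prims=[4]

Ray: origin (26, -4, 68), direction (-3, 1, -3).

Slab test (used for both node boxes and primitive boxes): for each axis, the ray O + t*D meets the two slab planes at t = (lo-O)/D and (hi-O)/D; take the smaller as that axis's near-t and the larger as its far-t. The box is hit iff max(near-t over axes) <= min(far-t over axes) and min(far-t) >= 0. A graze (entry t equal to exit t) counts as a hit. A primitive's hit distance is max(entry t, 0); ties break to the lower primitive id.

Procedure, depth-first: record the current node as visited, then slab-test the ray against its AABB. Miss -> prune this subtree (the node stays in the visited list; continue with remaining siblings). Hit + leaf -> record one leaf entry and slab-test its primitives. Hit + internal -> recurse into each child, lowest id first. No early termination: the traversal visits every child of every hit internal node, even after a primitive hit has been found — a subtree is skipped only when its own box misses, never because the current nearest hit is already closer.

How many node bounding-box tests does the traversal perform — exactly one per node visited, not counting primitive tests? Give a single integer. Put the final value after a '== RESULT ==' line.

Trace the traversal:
N0 x:[7/3,46/3] y:[-14,25] z:[44/3,85/3] -> hit [44/3,46/3], descend [7, 15]
  N7 x:[8/3,44/3] y:[-14,23] z:[44/3,68/3] -> hit [44/3,44/3], descend [6, 12]
    N6 x:[8/3,29/3] y:[-3,23] z:[47/3,68/3] -> miss, prune
    N12 x:[31/3,44/3] y:[-14,19] z:[44/3,21] -> hit [44/3,44/3], descend [1, 13]
      N1 x:[34/3,43/3] y:[-14,-11] z:[50/3,62/3] -> miss, prune
      N13 x:[31/3,44/3] y:[9,19] z:[44/3,21] -> hit [44/3,44/3], descend [4, 22]
        N4 x:[31/3,44/3] y:[9,15] z:[44/3,18] -> hit [44/3,44/3] leaf, test {P11@t=44/3, P16(miss)}
        N22 x:[12,41/3] y:[16,19] z:[62/3,21] -> miss, prune
  N15 x:[7/3,46/3] y:[-12,25] z:[70/3,85/3] -> miss, prune

Visited [0, 7, 6, 12, 1, 13, 4, 22, 15]. Tests: 9 box, 1 leaf. Nearest: P11.

== RESULT ==
9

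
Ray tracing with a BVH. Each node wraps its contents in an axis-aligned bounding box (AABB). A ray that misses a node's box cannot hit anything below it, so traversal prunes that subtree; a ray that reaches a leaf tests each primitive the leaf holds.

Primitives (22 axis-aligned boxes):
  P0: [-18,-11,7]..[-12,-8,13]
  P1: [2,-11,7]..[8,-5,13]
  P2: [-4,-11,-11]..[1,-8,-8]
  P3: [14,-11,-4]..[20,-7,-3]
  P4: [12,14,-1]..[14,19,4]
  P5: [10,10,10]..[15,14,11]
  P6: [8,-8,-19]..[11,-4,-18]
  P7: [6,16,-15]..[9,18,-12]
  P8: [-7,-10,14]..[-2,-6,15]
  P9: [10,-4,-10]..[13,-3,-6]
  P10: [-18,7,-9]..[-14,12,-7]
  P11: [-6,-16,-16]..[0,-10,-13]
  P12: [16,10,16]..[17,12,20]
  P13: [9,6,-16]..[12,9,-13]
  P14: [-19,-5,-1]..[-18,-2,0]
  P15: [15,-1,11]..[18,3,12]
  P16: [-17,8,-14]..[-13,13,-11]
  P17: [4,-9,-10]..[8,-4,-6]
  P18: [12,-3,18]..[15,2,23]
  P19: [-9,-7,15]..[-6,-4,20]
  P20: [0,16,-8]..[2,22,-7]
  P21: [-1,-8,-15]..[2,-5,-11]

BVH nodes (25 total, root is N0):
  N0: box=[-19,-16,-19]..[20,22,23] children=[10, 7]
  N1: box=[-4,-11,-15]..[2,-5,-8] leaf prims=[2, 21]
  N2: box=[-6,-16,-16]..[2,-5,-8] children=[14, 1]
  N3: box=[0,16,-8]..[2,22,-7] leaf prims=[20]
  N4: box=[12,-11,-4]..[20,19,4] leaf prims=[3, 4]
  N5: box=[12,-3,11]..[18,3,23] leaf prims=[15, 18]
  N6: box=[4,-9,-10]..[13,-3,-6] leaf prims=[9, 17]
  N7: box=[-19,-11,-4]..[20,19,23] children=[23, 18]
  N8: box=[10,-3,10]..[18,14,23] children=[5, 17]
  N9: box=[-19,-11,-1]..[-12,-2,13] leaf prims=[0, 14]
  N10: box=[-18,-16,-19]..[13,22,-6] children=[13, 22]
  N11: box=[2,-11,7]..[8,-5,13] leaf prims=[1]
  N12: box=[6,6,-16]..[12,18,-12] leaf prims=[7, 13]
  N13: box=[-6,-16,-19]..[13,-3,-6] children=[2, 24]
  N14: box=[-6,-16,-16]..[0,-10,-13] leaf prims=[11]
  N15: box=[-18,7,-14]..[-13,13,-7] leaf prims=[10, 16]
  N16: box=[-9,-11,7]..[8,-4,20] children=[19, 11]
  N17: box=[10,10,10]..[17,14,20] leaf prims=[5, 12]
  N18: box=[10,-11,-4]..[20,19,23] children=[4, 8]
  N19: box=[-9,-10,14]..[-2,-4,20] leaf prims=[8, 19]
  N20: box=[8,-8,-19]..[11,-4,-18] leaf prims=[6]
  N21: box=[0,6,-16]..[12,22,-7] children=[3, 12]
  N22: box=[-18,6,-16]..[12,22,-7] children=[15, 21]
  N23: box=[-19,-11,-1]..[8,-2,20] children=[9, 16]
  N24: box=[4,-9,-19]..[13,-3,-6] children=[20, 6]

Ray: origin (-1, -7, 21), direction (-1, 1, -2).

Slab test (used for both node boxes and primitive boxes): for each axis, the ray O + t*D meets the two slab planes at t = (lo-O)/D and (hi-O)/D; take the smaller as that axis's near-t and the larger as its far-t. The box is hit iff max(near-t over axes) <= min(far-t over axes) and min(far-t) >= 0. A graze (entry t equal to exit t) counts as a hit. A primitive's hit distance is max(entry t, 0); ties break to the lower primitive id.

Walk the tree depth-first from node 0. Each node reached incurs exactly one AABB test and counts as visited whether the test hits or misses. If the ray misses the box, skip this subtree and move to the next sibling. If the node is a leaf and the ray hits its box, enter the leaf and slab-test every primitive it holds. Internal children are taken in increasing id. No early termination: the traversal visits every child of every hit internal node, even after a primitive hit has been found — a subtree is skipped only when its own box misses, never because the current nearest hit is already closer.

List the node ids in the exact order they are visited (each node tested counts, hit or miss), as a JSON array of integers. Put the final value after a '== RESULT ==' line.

Traverse from the root:
N0 x:[-21,18] y:[-9,29] z:[-1,20] -> hit [-1,18], descend [7, 10]
  N7 x:[-21,18] y:[-4,26] z:[-1,25/2] -> hit [-1,25/2], descend [18, 23]
    N18 x:[-21,-11] y:[-4,26] z:[-1,25/2] -> miss, prune
    N23 x:[-9,18] y:[-4,5] z:[1/2,11] -> hit [1/2,5], descend [9, 16]
      N9 x:[11,18] y:[-4,5] z:[4,11] -> miss, prune
      N16 x:[-9,8] y:[-4,3] z:[1/2,7] -> hit [1/2,3], descend [11, 19]
        N11 x:[-9,-3] y:[-4,2] z:[4,7] -> miss, prune
        N19 x:[1,8] y:[-3,3] z:[1/2,7/2] -> hit [1,3] leaf, test {P8(miss), P19(miss)}
  N10 x:[-14,17] y:[-9,29] z:[27/2,20] -> hit [27/2,17], descend [13, 22]
    N13 x:[-14,5] y:[-9,4] z:[27/2,20] -> miss, prune
    N22 x:[-13,17] y:[13,29] z:[14,37/2] -> hit [14,17], descend [15, 21]
      N15 x:[12,17] y:[14,20] z:[14,35/2] -> hit [14,17] leaf, test {P10@t=14, P16@t=16}
      N21 x:[-13,-1] y:[13,29] z:[14,37/2] -> miss, prune

Summary -> nodes [0, 7, 18, 23, 9, 16, 11, 19, 10, 13, 22, 15, 21]; box-tests=13; leaf-entries=2; first=P10

== RESULT ==
[0, 7, 18, 23, 9, 16, 11, 19, 10, 13, 22, 15, 21]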